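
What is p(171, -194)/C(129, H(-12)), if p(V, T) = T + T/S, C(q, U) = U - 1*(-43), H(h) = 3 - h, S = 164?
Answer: -16005/4756 ≈ -3.3652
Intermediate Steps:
C(q, U) = 43 + U (C(q, U) = U + 43 = 43 + U)
p(V, T) = 165*T/164 (p(V, T) = T + T/164 = 165*T/164)
p(171, -194)/C(129, H(-12)) = ((165/164)*(-194))/(43 + (3 - 1*(-12))) = -16005/(82*(43 + (3 + 12))) = -16005/(82*(43 + 15)) = -16005/82/58 = -16005/82*1/58 = -16005/4756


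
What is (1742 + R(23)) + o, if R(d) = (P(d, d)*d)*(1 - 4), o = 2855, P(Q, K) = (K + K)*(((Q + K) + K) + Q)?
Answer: -287411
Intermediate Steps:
P(Q, K) = 2*K*(2*K + 2*Q) (P(Q, K) = (2*K)*(((K + Q) + K) + Q) = (2*K)*((Q + 2*K) + Q) = (2*K)*(2*K + 2*Q) = 2*K*(2*K + 2*Q))
R(d) = -24*d**3 (R(d) = ((4*d*(d + d))*d)*(1 - 4) = ((4*d*(2*d))*d)*(-3) = ((8*d**2)*d)*(-3) = (8*d**3)*(-3) = -24*d**3)
(1742 + R(23)) + o = (1742 - 24*23**3) + 2855 = (1742 - 24*12167) + 2855 = (1742 - 292008) + 2855 = -290266 + 2855 = -287411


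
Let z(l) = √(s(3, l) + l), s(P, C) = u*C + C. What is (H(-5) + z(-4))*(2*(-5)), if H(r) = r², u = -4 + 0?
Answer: -250 - 20*√2 ≈ -278.28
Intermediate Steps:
u = -4
s(P, C) = -3*C (s(P, C) = -4*C + C = -3*C)
z(l) = √2*√(-l) (z(l) = √(-3*l + l) = √(-2*l) = √2*√(-l))
(H(-5) + z(-4))*(2*(-5)) = ((-5)² + √2*√(-1*(-4)))*(2*(-5)) = (25 + √2*√4)*(-10) = (25 + √2*2)*(-10) = (25 + 2*√2)*(-10) = -250 - 20*√2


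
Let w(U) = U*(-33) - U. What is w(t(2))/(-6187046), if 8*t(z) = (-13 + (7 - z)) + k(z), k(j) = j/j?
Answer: -119/24748184 ≈ -4.8084e-6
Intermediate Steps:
k(j) = 1
t(z) = -5/8 - z/8 (t(z) = ((-13 + (7 - z)) + 1)/8 = ((-6 - z) + 1)/8 = (-5 - z)/8 = -5/8 - z/8)
w(U) = -34*U (w(U) = -33*U - U = -34*U)
w(t(2))/(-6187046) = -34*(-5/8 - ⅛*2)/(-6187046) = -34*(-5/8 - ¼)*(-1/6187046) = -34*(-7/8)*(-1/6187046) = (119/4)*(-1/6187046) = -119/24748184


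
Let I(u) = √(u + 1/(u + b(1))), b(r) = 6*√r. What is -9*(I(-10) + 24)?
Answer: -216 - 9*I*√41/2 ≈ -216.0 - 28.814*I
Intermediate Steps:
I(u) = √(u + 1/(6 + u)) (I(u) = √(u + 1/(u + 6*√1)) = √(u + 1/(u + 6*1)) = √(u + 1/(u + 6)) = √(u + 1/(6 + u)))
-9*(I(-10) + 24) = -9*(√((1 - 10*(6 - 10))/(6 - 10)) + 24) = -9*(√((1 - 10*(-4))/(-4)) + 24) = -9*(√(-(1 + 40)/4) + 24) = -9*(√(-¼*41) + 24) = -9*(√(-41/4) + 24) = -9*(I*√41/2 + 24) = -9*(24 + I*√41/2) = -216 - 9*I*√41/2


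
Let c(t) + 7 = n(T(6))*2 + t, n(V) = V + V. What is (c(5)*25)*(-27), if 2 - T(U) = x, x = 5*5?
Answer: 63450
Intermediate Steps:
x = 25
T(U) = -23 (T(U) = 2 - 1*25 = 2 - 25 = -23)
n(V) = 2*V
c(t) = -99 + t (c(t) = -7 + ((2*(-23))*2 + t) = -7 + (-46*2 + t) = -7 + (-92 + t) = -99 + t)
(c(5)*25)*(-27) = ((-99 + 5)*25)*(-27) = -94*25*(-27) = -2350*(-27) = 63450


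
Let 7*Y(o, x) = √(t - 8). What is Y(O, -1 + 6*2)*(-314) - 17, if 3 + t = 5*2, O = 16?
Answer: -17 - 314*I/7 ≈ -17.0 - 44.857*I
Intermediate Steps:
t = 7 (t = -3 + 5*2 = -3 + 10 = 7)
Y(o, x) = I/7 (Y(o, x) = √(7 - 8)/7 = √(-1)/7 = I/7)
Y(O, -1 + 6*2)*(-314) - 17 = (I/7)*(-314) - 17 = -314*I/7 - 17 = -17 - 314*I/7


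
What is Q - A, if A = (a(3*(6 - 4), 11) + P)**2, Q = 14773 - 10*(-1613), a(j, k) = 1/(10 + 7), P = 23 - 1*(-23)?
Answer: 8317878/289 ≈ 28782.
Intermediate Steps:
P = 46 (P = 23 + 23 = 46)
a(j, k) = 1/17
Q = 30903 (Q = 14773 - 1*(-16130) = 14773 + 16130 = 30903)
A = 613089/289 (A = (1/17 + 46)**2 = (783/17)**2 = 613089/289 ≈ 2121.4)
Q - A = 30903 - 1*613089/289 = 30903 - 613089/289 = 8317878/289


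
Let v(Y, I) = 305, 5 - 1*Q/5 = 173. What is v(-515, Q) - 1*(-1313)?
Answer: 1618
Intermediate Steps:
Q = -840 (Q = 25 - 5*173 = 25 - 865 = -840)
v(-515, Q) - 1*(-1313) = 305 - 1*(-1313) = 305 + 1313 = 1618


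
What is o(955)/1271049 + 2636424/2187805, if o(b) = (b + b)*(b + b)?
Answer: 11332355509276/2780807357445 ≈ 4.0752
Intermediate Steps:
o(b) = 4*b² (o(b) = (2*b)*(2*b) = 4*b²)
o(955)/1271049 + 2636424/2187805 = (4*955²)/1271049 + 2636424/2187805 = (4*912025)*(1/1271049) + 2636424*(1/2187805) = 3648100*(1/1271049) + 2636424/2187805 = 3648100/1271049 + 2636424/2187805 = 11332355509276/2780807357445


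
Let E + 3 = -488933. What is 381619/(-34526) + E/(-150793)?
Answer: -40664469531/5206279118 ≈ -7.8107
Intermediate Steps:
E = -488936 (E = -3 - 488933 = -488936)
381619/(-34526) + E/(-150793) = 381619/(-34526) - 488936/(-150793) = 381619*(-1/34526) - 488936*(-1/150793) = -381619/34526 + 488936/150793 = -40664469531/5206279118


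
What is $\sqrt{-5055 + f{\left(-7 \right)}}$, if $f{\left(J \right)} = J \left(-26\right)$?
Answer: $i \sqrt{4873} \approx 69.807 i$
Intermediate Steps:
$f{\left(J \right)} = - 26 J$
$\sqrt{-5055 + f{\left(-7 \right)}} = \sqrt{-5055 - -182} = \sqrt{-5055 + 182} = \sqrt{-4873} = i \sqrt{4873}$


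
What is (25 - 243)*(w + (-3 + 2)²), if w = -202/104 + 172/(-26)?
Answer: 42837/26 ≈ 1647.6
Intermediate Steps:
w = -445/52 (w = -202*1/104 + 172*(-1/26) = -101/52 - 86/13 = -445/52 ≈ -8.5577)
(25 - 243)*(w + (-3 + 2)²) = (25 - 243)*(-445/52 + (-3 + 2)²) = -218*(-445/52 + (-1)²) = -218*(-445/52 + 1) = -218*(-393/52) = 42837/26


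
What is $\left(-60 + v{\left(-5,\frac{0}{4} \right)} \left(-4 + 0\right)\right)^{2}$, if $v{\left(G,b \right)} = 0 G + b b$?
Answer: $3600$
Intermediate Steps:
$v{\left(G,b \right)} = b^{2}$ ($v{\left(G,b \right)} = 0 + b^{2} = b^{2}$)
$\left(-60 + v{\left(-5,\frac{0}{4} \right)} \left(-4 + 0\right)\right)^{2} = \left(-60 + \left(\frac{0}{4}\right)^{2} \left(-4 + 0\right)\right)^{2} = \left(-60 + \left(0 \cdot \frac{1}{4}\right)^{2} \left(-4\right)\right)^{2} = \left(-60 + 0^{2} \left(-4\right)\right)^{2} = \left(-60 + 0 \left(-4\right)\right)^{2} = \left(-60 + 0\right)^{2} = \left(-60\right)^{2} = 3600$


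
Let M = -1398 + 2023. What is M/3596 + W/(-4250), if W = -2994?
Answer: 6711337/7641500 ≈ 0.87827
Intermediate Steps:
M = 625
M/3596 + W/(-4250) = 625/3596 - 2994/(-4250) = 625*(1/3596) - 2994*(-1/4250) = 625/3596 + 1497/2125 = 6711337/7641500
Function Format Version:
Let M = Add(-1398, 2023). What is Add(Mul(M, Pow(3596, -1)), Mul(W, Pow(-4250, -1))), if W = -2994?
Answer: Rational(6711337, 7641500) ≈ 0.87827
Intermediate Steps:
M = 625
Add(Mul(M, Pow(3596, -1)), Mul(W, Pow(-4250, -1))) = Add(Mul(625, Pow(3596, -1)), Mul(-2994, Pow(-4250, -1))) = Add(Mul(625, Rational(1, 3596)), Mul(-2994, Rational(-1, 4250))) = Add(Rational(625, 3596), Rational(1497, 2125)) = Rational(6711337, 7641500)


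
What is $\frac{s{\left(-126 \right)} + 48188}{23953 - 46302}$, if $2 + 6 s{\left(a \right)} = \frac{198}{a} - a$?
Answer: $- \frac{2024753}{938658} \approx -2.1571$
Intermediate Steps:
$s{\left(a \right)} = - \frac{1}{3} + \frac{33}{a} - \frac{a}{6}$ ($s{\left(a \right)} = - \frac{1}{3} + \frac{\frac{198}{a} - a}{6} = - \frac{1}{3} + \frac{- a + \frac{198}{a}}{6} = - \frac{1}{3} - \left(- \frac{33}{a} + \frac{a}{6}\right) = - \frac{1}{3} + \frac{33}{a} - \frac{a}{6}$)
$\frac{s{\left(-126 \right)} + 48188}{23953 - 46302} = \frac{\frac{198 - - 126 \left(2 - 126\right)}{6 \left(-126\right)} + 48188}{23953 - 46302} = \frac{\frac{1}{6} \left(- \frac{1}{126}\right) \left(198 - \left(-126\right) \left(-124\right)\right) + 48188}{-22349} = \left(\frac{1}{6} \left(- \frac{1}{126}\right) \left(198 - 15624\right) + 48188\right) \left(- \frac{1}{22349}\right) = \left(\frac{1}{6} \left(- \frac{1}{126}\right) \left(-15426\right) + 48188\right) \left(- \frac{1}{22349}\right) = \left(\frac{857}{42} + 48188\right) \left(- \frac{1}{22349}\right) = \frac{2024753}{42} \left(- \frac{1}{22349}\right) = - \frac{2024753}{938658}$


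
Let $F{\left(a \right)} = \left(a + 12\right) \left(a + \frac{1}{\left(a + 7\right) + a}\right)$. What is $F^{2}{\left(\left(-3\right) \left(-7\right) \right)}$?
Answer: $\frac{1155320100}{2401} \approx 4.8118 \cdot 10^{5}$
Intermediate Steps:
$F{\left(a \right)} = \left(12 + a\right) \left(a + \frac{1}{7 + 2 a}\right)$ ($F{\left(a \right)} = \left(12 + a\right) \left(a + \frac{1}{\left(7 + a\right) + a}\right) = \left(12 + a\right) \left(a + \frac{1}{7 + 2 a}\right)$)
$F^{2}{\left(\left(-3\right) \left(-7\right) \right)} = \left(\frac{12 + 2 \left(\left(-3\right) \left(-7\right)\right)^{3} + 31 \left(\left(-3\right) \left(-7\right)\right)^{2} + 85 \left(\left(-3\right) \left(-7\right)\right)}{7 + 2 \left(\left(-3\right) \left(-7\right)\right)}\right)^{2} = \left(\frac{12 + 2 \cdot 21^{3} + 31 \cdot 21^{2} + 85 \cdot 21}{7 + 2 \cdot 21}\right)^{2} = \left(\frac{12 + 2 \cdot 9261 + 31 \cdot 441 + 1785}{7 + 42}\right)^{2} = \left(\frac{12 + 18522 + 13671 + 1785}{49}\right)^{2} = \left(\frac{1}{49} \cdot 33990\right)^{2} = \left(\frac{33990}{49}\right)^{2} = \frac{1155320100}{2401}$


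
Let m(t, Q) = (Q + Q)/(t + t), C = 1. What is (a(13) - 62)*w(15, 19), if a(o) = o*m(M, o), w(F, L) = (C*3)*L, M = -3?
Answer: -6745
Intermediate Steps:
m(t, Q) = Q/t (m(t, Q) = (2*Q)/((2*t)) = (2*Q)*(1/(2*t)) = Q/t)
w(F, L) = 3*L (w(F, L) = (1*3)*L = 3*L)
a(o) = -o²/3 (a(o) = o*(o/(-3)) = o*(o*(-⅓)) = o*(-o/3) = -o²/3)
(a(13) - 62)*w(15, 19) = (-⅓*13² - 62)*(3*19) = (-⅓*169 - 62)*57 = (-169/3 - 62)*57 = -355/3*57 = -6745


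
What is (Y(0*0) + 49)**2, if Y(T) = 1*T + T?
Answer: 2401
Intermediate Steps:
Y(T) = 2*T (Y(T) = T + T = 2*T)
(Y(0*0) + 49)**2 = (2*(0*0) + 49)**2 = (2*0 + 49)**2 = (0 + 49)**2 = 49**2 = 2401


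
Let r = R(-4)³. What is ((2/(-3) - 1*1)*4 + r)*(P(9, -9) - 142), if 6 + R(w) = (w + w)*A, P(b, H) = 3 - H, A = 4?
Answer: 21402680/3 ≈ 7.1342e+6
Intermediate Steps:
R(w) = -6 + 8*w (R(w) = -6 + (w + w)*4 = -6 + (2*w)*4 = -6 + 8*w)
r = -54872 (r = (-6 + 8*(-4))³ = (-6 - 32)³ = (-38)³ = -54872)
((2/(-3) - 1*1)*4 + r)*(P(9, -9) - 142) = ((2/(-3) - 1*1)*4 - 54872)*((3 - 1*(-9)) - 142) = ((2*(-⅓) - 1)*4 - 54872)*((3 + 9) - 142) = ((-⅔ - 1)*4 - 54872)*(12 - 142) = (-5/3*4 - 54872)*(-130) = (-20/3 - 54872)*(-130) = -164636/3*(-130) = 21402680/3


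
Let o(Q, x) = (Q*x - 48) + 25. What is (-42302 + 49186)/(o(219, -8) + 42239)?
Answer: 1721/10116 ≈ 0.17013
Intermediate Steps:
o(Q, x) = -23 + Q*x (o(Q, x) = (-48 + Q*x) + 25 = -23 + Q*x)
(-42302 + 49186)/(o(219, -8) + 42239) = (-42302 + 49186)/((-23 + 219*(-8)) + 42239) = 6884/((-23 - 1752) + 42239) = 6884/(-1775 + 42239) = 6884/40464 = 6884*(1/40464) = 1721/10116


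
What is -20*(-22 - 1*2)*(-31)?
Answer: -14880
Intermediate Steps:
-20*(-22 - 1*2)*(-31) = -20*(-22 - 2)*(-31) = -20*(-24)*(-31) = 480*(-31) = -14880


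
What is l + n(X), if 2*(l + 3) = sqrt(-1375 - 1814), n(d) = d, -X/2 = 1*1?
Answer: -5 + I*sqrt(3189)/2 ≈ -5.0 + 28.236*I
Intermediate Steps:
X = -2 ≈ -2.0000
l = -3 + I*sqrt(3189)/2 (l = -3 + sqrt(-1375 - 1814)/2 = -3 + sqrt(-3189)/2 = -3 + (I*sqrt(3189))/2 = -3 + I*sqrt(3189)/2 ≈ -3.0 + 28.236*I)
l + n(X) = (-3 + I*sqrt(3189)/2) - 2 = -5 + I*sqrt(3189)/2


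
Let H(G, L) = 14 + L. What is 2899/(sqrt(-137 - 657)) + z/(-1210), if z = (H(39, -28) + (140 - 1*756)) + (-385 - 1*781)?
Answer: 898/605 - 2899*I*sqrt(794)/794 ≈ 1.4843 - 102.88*I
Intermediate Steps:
z = -1796 (z = ((14 - 28) + (140 - 1*756)) + (-385 - 1*781) = (-14 + (140 - 756)) + (-385 - 781) = (-14 - 616) - 1166 = -630 - 1166 = -1796)
2899/(sqrt(-137 - 657)) + z/(-1210) = 2899/(sqrt(-137 - 657)) - 1796/(-1210) = 2899/(sqrt(-794)) - 1796*(-1/1210) = 2899/((I*sqrt(794))) + 898/605 = 2899*(-I*sqrt(794)/794) + 898/605 = -2899*I*sqrt(794)/794 + 898/605 = 898/605 - 2899*I*sqrt(794)/794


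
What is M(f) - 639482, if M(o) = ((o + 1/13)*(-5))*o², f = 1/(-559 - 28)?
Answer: -1681457832634668/2629406039 ≈ -6.3948e+5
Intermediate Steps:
f = -1/587 (f = 1/(-587) = -1/587 ≈ -0.0017036)
M(o) = o²*(-5/13 - 5*o) (M(o) = ((o + 1/13)*(-5))*o² = ((1/13 + o)*(-5))*o² = (-5/13 - 5*o)*o² = o²*(-5/13 - 5*o))
M(f) - 639482 = (-1/587)²*(-5/13 - 5*(-1/587)) - 639482 = (-5/13 + 5/587)/344569 - 639482 = (1/344569)*(-2870/7631) - 639482 = -2870/2629406039 - 639482 = -1681457832634668/2629406039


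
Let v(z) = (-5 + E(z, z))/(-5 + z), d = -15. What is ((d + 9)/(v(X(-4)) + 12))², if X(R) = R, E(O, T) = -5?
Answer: 729/3481 ≈ 0.20942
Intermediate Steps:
v(z) = -10/(-5 + z) (v(z) = (-5 - 5)/(-5 + z) = -10/(-5 + z))
((d + 9)/(v(X(-4)) + 12))² = ((-15 + 9)/(-10/(-5 - 4) + 12))² = (-6/(-10/(-9) + 12))² = (-6/(-10*(-⅑) + 12))² = (-6/(10/9 + 12))² = (-6/118/9)² = (-6*9/118)² = (-27/59)² = 729/3481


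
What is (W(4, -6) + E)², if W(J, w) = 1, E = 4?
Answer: 25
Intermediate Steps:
(W(4, -6) + E)² = (1 + 4)² = 5² = 25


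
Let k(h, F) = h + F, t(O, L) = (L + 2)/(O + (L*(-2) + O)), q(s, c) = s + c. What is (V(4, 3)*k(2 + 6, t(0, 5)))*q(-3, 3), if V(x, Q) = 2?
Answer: 0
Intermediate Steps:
q(s, c) = c + s
t(O, L) = (2 + L)/(-2*L + 2*O) (t(O, L) = (2 + L)/(O + (-2*L + O)) = (2 + L)/(O + (O - 2*L)) = (2 + L)/(-2*L + 2*O))
k(h, F) = F + h
(V(4, 3)*k(2 + 6, t(0, 5)))*q(-3, 3) = (2*((-1 - ½*5)/(5 - 1*0) + (2 + 6)))*(3 - 3) = (2*((-1 - 5/2)/(5 + 0) + 8))*0 = (2*(-7/2/5 + 8))*0 = (2*((⅕)*(-7/2) + 8))*0 = (2*(-7/10 + 8))*0 = (2*(73/10))*0 = (73/5)*0 = 0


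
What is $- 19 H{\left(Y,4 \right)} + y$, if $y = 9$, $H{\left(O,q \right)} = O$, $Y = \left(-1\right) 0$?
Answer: $9$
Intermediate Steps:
$Y = 0$
$- 19 H{\left(Y,4 \right)} + y = \left(-19\right) 0 + 9 = 0 + 9 = 9$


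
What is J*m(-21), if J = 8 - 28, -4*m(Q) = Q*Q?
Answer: 2205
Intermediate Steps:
m(Q) = -Q**2/4 (m(Q) = -Q*Q/4 = -Q**2/4)
J = -20
J*m(-21) = -(-5)*(-21)**2 = -(-5)*441 = -20*(-441/4) = 2205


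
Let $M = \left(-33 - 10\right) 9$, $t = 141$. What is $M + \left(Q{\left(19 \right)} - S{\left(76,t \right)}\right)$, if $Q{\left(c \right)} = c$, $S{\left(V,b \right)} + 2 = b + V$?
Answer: $-583$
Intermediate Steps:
$S{\left(V,b \right)} = -2 + V + b$ ($S{\left(V,b \right)} = -2 + \left(b + V\right) = -2 + \left(V + b\right) = -2 + V + b$)
$M = -387$ ($M = \left(-43\right) 9 = -387$)
$M + \left(Q{\left(19 \right)} - S{\left(76,t \right)}\right) = -387 + \left(19 - \left(-2 + 76 + 141\right)\right) = -387 + \left(19 - 215\right) = -387 - 196 = -583$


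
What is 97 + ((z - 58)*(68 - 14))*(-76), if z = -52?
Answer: 451537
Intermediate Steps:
97 + ((z - 58)*(68 - 14))*(-76) = 97 + ((-52 - 58)*(68 - 14))*(-76) = 97 - 110*54*(-76) = 97 - 5940*(-76) = 97 + 451440 = 451537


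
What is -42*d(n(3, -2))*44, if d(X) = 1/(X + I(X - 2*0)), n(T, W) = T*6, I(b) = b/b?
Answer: -1848/19 ≈ -97.263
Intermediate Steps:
I(b) = 1
n(T, W) = 6*T
d(X) = 1/(1 + X) (d(X) = 1/(X + 1) = 1/(1 + X))
-42*d(n(3, -2))*44 = -42/(1 + 6*3)*44 = -42/(1 + 18)*44 = -42/19*44 = -1848/19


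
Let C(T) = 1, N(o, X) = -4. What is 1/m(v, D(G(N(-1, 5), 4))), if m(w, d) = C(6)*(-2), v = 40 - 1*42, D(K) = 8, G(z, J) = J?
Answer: -1/2 ≈ -0.50000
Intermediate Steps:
v = -2 (v = 40 - 42 = -2)
m(w, d) = -2 (m(w, d) = 1*(-2) = -2)
1/m(v, D(G(N(-1, 5), 4))) = 1/(-2) = -1/2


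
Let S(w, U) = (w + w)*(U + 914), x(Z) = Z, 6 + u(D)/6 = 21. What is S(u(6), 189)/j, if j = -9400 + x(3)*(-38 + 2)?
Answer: -49635/2377 ≈ -20.881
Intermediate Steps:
u(D) = 90 (u(D) = -36 + 6*21 = -36 + 126 = 90)
S(w, U) = 2*w*(914 + U) (S(w, U) = (2*w)*(914 + U) = 2*w*(914 + U))
j = -9508 (j = -9400 + 3*(-38 + 2) = -9400 + 3*(-36) = -9400 - 108 = -9508)
S(u(6), 189)/j = (2*90*(914 + 189))/(-9508) = (2*90*1103)*(-1/9508) = 198540*(-1/9508) = -49635/2377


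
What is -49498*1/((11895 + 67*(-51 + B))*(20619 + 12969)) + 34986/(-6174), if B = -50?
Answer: -488035997/86119632 ≈ -5.6670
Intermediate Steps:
-49498*1/((11895 + 67*(-51 + B))*(20619 + 12969)) + 34986/(-6174) = -49498*1/((11895 + 67*(-51 - 50))*(20619 + 12969)) + 34986/(-6174) = -49498*1/(33588*(11895 + 67*(-101))) + 34986*(-1/6174) = -49498*1/(33588*(11895 - 6767)) - 17/3 = -49498/(5128*33588) - 17/3 = -49498/172239264 - 17/3 = -49498*1/172239264 - 17/3 = -24749/86119632 - 17/3 = -488035997/86119632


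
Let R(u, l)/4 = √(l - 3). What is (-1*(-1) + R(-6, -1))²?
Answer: -63 + 16*I ≈ -63.0 + 16.0*I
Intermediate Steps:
R(u, l) = 4*√(-3 + l) (R(u, l) = 4*√(l - 3) = 4*√(-3 + l))
(-1*(-1) + R(-6, -1))² = (-1*(-1) + 4*√(-3 - 1))² = (1 + 4*√(-4))² = (1 + 4*(2*I))² = (1 + 8*I)²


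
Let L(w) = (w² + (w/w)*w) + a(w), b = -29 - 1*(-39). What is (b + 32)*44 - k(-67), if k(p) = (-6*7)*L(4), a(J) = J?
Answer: 2856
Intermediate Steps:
b = 10 (b = -29 + 39 = 10)
L(w) = w² + 2*w (L(w) = (w² + (w/w)*w) + w = (w² + 1*w) + w = (w² + w) + w = (w + w²) + w = w² + 2*w)
k(p) = -1008 (k(p) = (-6*7)*(4*(2 + 4)) = -168*6 = -42*24 = -1008)
(b + 32)*44 - k(-67) = (10 + 32)*44 - 1*(-1008) = 42*44 + 1008 = 1848 + 1008 = 2856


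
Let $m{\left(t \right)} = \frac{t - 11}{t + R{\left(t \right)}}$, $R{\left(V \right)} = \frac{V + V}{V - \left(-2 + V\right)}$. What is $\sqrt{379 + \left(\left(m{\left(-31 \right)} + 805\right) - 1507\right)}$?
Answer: $\frac{2 i \sqrt{77438}}{31} \approx 17.953 i$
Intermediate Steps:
$R{\left(V \right)} = V$ ($R{\left(V \right)} = \frac{2 V}{2} = 2 V \frac{1}{2} = V$)
$m{\left(t \right)} = \frac{-11 + t}{2 t}$ ($m{\left(t \right)} = \frac{t - 11}{t + t} = \frac{-11 + t}{2 t}$)
$\sqrt{379 + \left(\left(m{\left(-31 \right)} + 805\right) - 1507\right)} = \sqrt{379 - \left(702 - \frac{-11 - 31}{2 \left(-31\right)}\right)} = \sqrt{379 - \left(702 - \frac{21}{31}\right)} = \sqrt{379 + \left(\left(\frac{21}{31} + 805\right) - 1507\right)} = \sqrt{379 + \left(\frac{24976}{31} - 1507\right)} = \sqrt{379 - \frac{21741}{31}} = \sqrt{- \frac{9992}{31}} = \frac{2 i \sqrt{77438}}{31}$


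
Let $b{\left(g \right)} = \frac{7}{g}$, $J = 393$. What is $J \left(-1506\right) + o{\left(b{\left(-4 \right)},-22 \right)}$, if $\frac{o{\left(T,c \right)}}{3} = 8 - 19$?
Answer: $-591891$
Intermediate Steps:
$o{\left(T,c \right)} = -33$ ($o{\left(T,c \right)} = 3 \left(8 - 19\right) = 3 \left(-11\right) = -33$)
$J \left(-1506\right) + o{\left(b{\left(-4 \right)},-22 \right)} = 393 \left(-1506\right) - 33 = -591858 - 33 = -591891$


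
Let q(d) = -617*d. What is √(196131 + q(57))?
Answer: √160962 ≈ 401.20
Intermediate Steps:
√(196131 + q(57)) = √(196131 - 617*57) = √(196131 - 35169) = √160962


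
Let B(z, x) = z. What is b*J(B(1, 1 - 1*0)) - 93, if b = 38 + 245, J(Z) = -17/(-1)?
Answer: 4718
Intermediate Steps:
J(Z) = 17 (J(Z) = -17*(-1) = 17)
b = 283
b*J(B(1, 1 - 1*0)) - 93 = 283*17 - 93 = 4811 - 93 = 4718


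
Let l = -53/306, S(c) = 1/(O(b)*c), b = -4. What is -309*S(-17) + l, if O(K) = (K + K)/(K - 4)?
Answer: 5509/306 ≈ 18.003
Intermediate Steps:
O(K) = 2*K/(-4 + K) (O(K) = (2*K)/(-4 + K) = 2*K/(-4 + K))
S(c) = 1/c (S(c) = 1/(((2*(-4)/(-4 - 4)))*c) = 1/(((2*(-4)/(-8)))*c) = 1/(((2*(-4)*(-⅛)))*c) = 1/(1*c) = 1/c)
l = -53/306 (l = -53*1/306 = -53/306 ≈ -0.17320)
-309*S(-17) + l = -309/(-17) - 53/306 = -309*(-1/17) - 53/306 = 309/17 - 53/306 = 5509/306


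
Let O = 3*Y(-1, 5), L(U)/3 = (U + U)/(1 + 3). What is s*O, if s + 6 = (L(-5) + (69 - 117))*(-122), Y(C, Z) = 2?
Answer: 40590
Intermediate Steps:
L(U) = 3*U/2 (L(U) = 3*((U + U)/(1 + 3)) = 3*((2*U)/4) = 3*((2*U)*(¼)) = 3*(U/2) = 3*U/2)
s = 6765 (s = -6 + ((3/2)*(-5) + (69 - 117))*(-122) = -6 + (-15/2 - 48)*(-122) = -6 - 111/2*(-122) = -6 + 6771 = 6765)
O = 6 (O = 3*2 = 6)
s*O = 6765*6 = 40590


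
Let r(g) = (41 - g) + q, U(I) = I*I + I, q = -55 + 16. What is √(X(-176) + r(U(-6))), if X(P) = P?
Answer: 2*I*√51 ≈ 14.283*I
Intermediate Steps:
q = -39
U(I) = I + I² (U(I) = I² + I = I + I²)
r(g) = 2 - g (r(g) = (41 - g) - 39 = 2 - g)
√(X(-176) + r(U(-6))) = √(-176 + (2 - (-6)*(1 - 6))) = √(-176 + (2 - (-6)*(-5))) = √(-176 + (2 - 1*30)) = √(-176 + (2 - 30)) = √(-176 - 28) = √(-204) = 2*I*√51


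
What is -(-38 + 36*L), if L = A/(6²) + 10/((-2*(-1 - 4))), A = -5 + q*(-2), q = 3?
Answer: 13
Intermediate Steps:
A = -11 (A = -5 + 3*(-2) = -5 - 6 = -11)
L = 25/36 (L = -11/(6²) + 10/((-2*(-1 - 4))) = -11/36 + 10/((-2*(-5))) = -11*1/36 + 10/10 = -11/36 + 10*(⅒) = -11/36 + 1 = 25/36 ≈ 0.69444)
-(-38 + 36*L) = -(-38 + 36*(25/36)) = -(-38 + 25) = -1*(-13) = 13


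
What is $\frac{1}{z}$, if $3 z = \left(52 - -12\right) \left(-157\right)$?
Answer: $- \frac{3}{10048} \approx -0.00029857$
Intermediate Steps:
$z = - \frac{10048}{3}$ ($z = \frac{\left(52 - -12\right) \left(-157\right)}{3} = \frac{\left(52 + 12\right) \left(-157\right)}{3} = \frac{64 \left(-157\right)}{3} = \frac{1}{3} \left(-10048\right) = - \frac{10048}{3} \approx -3349.3$)
$\frac{1}{z} = \frac{1}{- \frac{10048}{3}} = - \frac{3}{10048}$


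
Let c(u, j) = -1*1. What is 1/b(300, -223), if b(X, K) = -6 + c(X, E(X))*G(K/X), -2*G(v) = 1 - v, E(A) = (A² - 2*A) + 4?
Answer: -600/3077 ≈ -0.19500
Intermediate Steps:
E(A) = 4 + A² - 2*A
G(v) = -½ + v/2 (G(v) = -(1 - v)/2 = -½ + v/2)
c(u, j) = -1
b(X, K) = -11/2 - K/(2*X) (b(X, K) = -6 - (-½ + (K/X)/2) = -6 - (-½ + K/(2*X)) = -6 + (½ - K/(2*X)) = -11/2 - K/(2*X))
1/b(300, -223) = 1/((½)*(-1*(-223) - 11*300)/300) = 1/((½)*(1/300)*(223 - 3300)) = 1/((½)*(1/300)*(-3077)) = 1/(-3077/600) = -600/3077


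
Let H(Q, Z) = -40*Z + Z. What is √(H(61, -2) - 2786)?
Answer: 2*I*√677 ≈ 52.038*I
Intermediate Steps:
H(Q, Z) = -39*Z
√(H(61, -2) - 2786) = √(-39*(-2) - 2786) = √(78 - 2786) = √(-2708) = 2*I*√677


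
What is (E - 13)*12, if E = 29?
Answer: 192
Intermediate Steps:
(E - 13)*12 = (29 - 13)*12 = 16*12 = 192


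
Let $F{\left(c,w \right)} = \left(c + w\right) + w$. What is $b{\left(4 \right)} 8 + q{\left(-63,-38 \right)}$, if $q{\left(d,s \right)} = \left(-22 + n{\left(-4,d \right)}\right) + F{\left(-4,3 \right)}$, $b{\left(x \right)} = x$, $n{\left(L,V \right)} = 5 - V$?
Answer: $80$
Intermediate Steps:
$F{\left(c,w \right)} = c + 2 w$
$q{\left(d,s \right)} = -15 - d$ ($q{\left(d,s \right)} = \left(-22 - \left(-5 + d\right)\right) + \left(-4 + 2 \cdot 3\right) = \left(-17 - d\right) + \left(-4 + 6\right) = \left(-17 - d\right) + 2 = -15 - d$)
$b{\left(4 \right)} 8 + q{\left(-63,-38 \right)} = 4 \cdot 8 - -48 = 32 + \left(-15 + 63\right) = 32 + 48 = 80$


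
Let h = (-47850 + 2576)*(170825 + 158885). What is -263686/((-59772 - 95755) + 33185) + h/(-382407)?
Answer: 913167707308441/23392218597 ≈ 39037.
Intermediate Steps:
h = -14927290540 (h = -45274*329710 = -14927290540)
-263686/((-59772 - 95755) + 33185) + h/(-382407) = -263686/((-59772 - 95755) + 33185) - 14927290540/(-382407) = -263686/(-155527 + 33185) - 14927290540*(-1/382407) = -263686/(-122342) + 14927290540/382407 = -263686*(-1/122342) + 14927290540/382407 = 131843/61171 + 14927290540/382407 = 913167707308441/23392218597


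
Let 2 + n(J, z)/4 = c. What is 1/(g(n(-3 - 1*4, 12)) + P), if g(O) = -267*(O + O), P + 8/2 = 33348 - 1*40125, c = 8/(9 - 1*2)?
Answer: -7/34651 ≈ -0.00020201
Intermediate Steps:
c = 8/7 (c = 8/(9 - 2) = 8/7 ≈ 1.1429)
n(J, z) = -24/7 (n(J, z) = -8 + 4*(8/7) = -8 + 32/7 = -24/7)
P = -6781 (P = -4 + (33348 - 1*40125) = -4 + (33348 - 40125) = -4 - 6777 = -6781)
g(O) = -534*O
1/(g(n(-3 - 1*4, 12)) + P) = 1/(-534*(-24/7) - 6781) = 1/(12816/7 - 6781) = 1/(-34651/7) = -7/34651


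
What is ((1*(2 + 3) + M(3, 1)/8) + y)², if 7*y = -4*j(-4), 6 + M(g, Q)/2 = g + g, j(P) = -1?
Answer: 1521/49 ≈ 31.041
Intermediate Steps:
M(g, Q) = -12 + 4*g (M(g, Q) = -12 + 2*(g + g) = -12 + 2*(2*g) = -12 + 4*g)
y = 4/7 (y = (-4*(-1))/7 = (⅐)*4 = 4/7 ≈ 0.57143)
((1*(2 + 3) + M(3, 1)/8) + y)² = ((1*(2 + 3) + (-12 + 4*3)/8) + 4/7)² = ((1*5 + (-12 + 12)*(⅛)) + 4/7)² = ((5 + 0*(⅛)) + 4/7)² = ((5 + 0) + 4/7)² = (5 + 4/7)² = (39/7)² = 1521/49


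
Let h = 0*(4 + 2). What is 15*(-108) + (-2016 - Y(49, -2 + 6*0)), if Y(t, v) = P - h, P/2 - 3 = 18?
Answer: -3678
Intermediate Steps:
P = 42 (P = 6 + 2*18 = 6 + 36 = 42)
h = 0 (h = 0*6 = 0)
Y(t, v) = 42 (Y(t, v) = 42 - 1*0 = 42 + 0 = 42)
15*(-108) + (-2016 - Y(49, -2 + 6*0)) = 15*(-108) + (-2016 - 1*42) = -1620 + (-2016 - 42) = -1620 - 2058 = -3678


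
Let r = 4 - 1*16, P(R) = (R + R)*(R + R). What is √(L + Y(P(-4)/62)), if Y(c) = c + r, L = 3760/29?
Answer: 10*√959233/899 ≈ 10.894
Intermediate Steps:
P(R) = 4*R² (P(R) = (2*R)*(2*R) = 4*R²)
r = -12 (r = 4 - 16 = -12)
L = 3760/29 (L = 3760*(1/29) = 3760/29 ≈ 129.66)
Y(c) = -12 + c (Y(c) = c - 12 = -12 + c)
√(L + Y(P(-4)/62)) = √(3760/29 + (-12 + (4*(-4)²)/62)) = √(3760/29 + (-12 + (4*16)*(1/62))) = √(3760/29 + (-12 + 64*(1/62))) = √(3760/29 + (-12 + 32/31)) = √(3760/29 - 340/31) = √(106700/899) = 10*√959233/899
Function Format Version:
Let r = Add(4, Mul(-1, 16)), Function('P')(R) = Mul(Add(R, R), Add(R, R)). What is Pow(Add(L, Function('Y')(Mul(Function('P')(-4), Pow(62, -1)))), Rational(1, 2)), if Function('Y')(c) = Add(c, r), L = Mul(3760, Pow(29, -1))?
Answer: Mul(Rational(10, 899), Pow(959233, Rational(1, 2))) ≈ 10.894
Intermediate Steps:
Function('P')(R) = Mul(4, Pow(R, 2)) (Function('P')(R) = Mul(Mul(2, R), Mul(2, R)) = Mul(4, Pow(R, 2)))
r = -12 (r = Add(4, -16) = -12)
L = Rational(3760, 29) (L = Mul(3760, Rational(1, 29)) = Rational(3760, 29) ≈ 129.66)
Function('Y')(c) = Add(-12, c) (Function('Y')(c) = Add(c, -12) = Add(-12, c))
Pow(Add(L, Function('Y')(Mul(Function('P')(-4), Pow(62, -1)))), Rational(1, 2)) = Pow(Add(Rational(3760, 29), Add(-12, Mul(Mul(4, Pow(-4, 2)), Pow(62, -1)))), Rational(1, 2)) = Pow(Add(Rational(3760, 29), Add(-12, Mul(Mul(4, 16), Rational(1, 62)))), Rational(1, 2)) = Pow(Add(Rational(3760, 29), Add(-12, Mul(64, Rational(1, 62)))), Rational(1, 2)) = Pow(Add(Rational(3760, 29), Add(-12, Rational(32, 31))), Rational(1, 2)) = Pow(Add(Rational(3760, 29), Rational(-340, 31)), Rational(1, 2)) = Pow(Rational(106700, 899), Rational(1, 2)) = Mul(Rational(10, 899), Pow(959233, Rational(1, 2)))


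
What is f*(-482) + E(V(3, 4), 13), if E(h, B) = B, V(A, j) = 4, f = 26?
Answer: -12519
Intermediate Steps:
f*(-482) + E(V(3, 4), 13) = 26*(-482) + 13 = -12532 + 13 = -12519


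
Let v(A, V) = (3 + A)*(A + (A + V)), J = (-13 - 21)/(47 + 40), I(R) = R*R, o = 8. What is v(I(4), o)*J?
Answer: -25840/87 ≈ -297.01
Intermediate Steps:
I(R) = R²
J = -34/87 ≈ -0.39080
v(A, V) = (3 + A)*(V + 2*A)
v(I(4), o)*J = (2*(4²)² + 3*8 + 6*4² + 4²*8)*(-34/87) = (2*16² + 24 + 6*16 + 16*8)*(-34/87) = (2*256 + 24 + 96 + 128)*(-34/87) = (512 + 24 + 96 + 128)*(-34/87) = 760*(-34/87) = -25840/87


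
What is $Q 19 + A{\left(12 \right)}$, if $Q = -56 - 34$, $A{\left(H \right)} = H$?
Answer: $-1698$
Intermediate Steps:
$Q = -90$
$Q 19 + A{\left(12 \right)} = \left(-90\right) 19 + 12 = -1710 + 12 = -1698$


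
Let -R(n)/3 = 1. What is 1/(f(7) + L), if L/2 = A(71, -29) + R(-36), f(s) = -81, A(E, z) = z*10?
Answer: -1/667 ≈ -0.0014993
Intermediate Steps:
R(n) = -3 (R(n) = -3*1 = -3)
A(E, z) = 10*z
L = -586 (L = 2*(10*(-29) - 3) = 2*(-290 - 3) = 2*(-293) = -586)
1/(f(7) + L) = 1/(-81 - 586) = 1/(-667) = -1/667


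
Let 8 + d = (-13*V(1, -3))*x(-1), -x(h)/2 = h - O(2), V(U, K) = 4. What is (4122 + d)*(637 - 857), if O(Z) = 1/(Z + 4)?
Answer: -2635160/3 ≈ -8.7839e+5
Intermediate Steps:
O(Z) = 1/(4 + Z)
x(h) = ⅓ - 2*h (x(h) = -2*(h - 1/(4 + 2)) = -2*(h - 1/6) = -2*(h - 1*⅙) = -2*(h - ⅙) = -2*(-⅙ + h) = ⅓ - 2*h)
d = -388/3 (d = -8 + (-13*4)*(⅓ - 2*(-1)) = -8 - 52*(⅓ + 2) = -8 - 52*7/3 = -8 - 364/3 = -388/3 ≈ -129.33)
(4122 + d)*(637 - 857) = (4122 - 388/3)*(637 - 857) = (11978/3)*(-220) = -2635160/3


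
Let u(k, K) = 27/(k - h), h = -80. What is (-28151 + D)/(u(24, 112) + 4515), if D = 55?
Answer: -2921984/469587 ≈ -6.2225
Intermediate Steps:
u(k, K) = 27/(80 + k) (u(k, K) = 27/(k - 1*(-80)) = 27/(k + 80) = 27/(80 + k))
(-28151 + D)/(u(24, 112) + 4515) = (-28151 + 55)/(27/(80 + 24) + 4515) = -28096/(27/104 + 4515) = -28096/469587/104 = -28096*104/469587 = -2921984/469587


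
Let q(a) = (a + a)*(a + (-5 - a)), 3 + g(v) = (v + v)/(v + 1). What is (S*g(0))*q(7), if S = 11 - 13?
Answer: -420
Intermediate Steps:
g(v) = -3 + 2*v/(1 + v) (g(v) = -3 + (v + v)/(v + 1) = -3 + (2*v)/(1 + v) = -3 + 2*v/(1 + v))
S = -2
q(a) = -10*a (q(a) = (2*a)*(-5) = -10*a)
(S*g(0))*q(7) = (-2*(-3 - 1*0)/(1 + 0))*(-10*7) = -2*(-3 + 0)/1*(-70) = -2*(-3)*(-70) = 6*(-70) = -420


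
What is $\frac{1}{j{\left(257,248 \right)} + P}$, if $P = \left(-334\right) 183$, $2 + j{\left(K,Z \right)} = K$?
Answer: $- \frac{1}{60867} \approx -1.6429 \cdot 10^{-5}$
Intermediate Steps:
$j{\left(K,Z \right)} = -2 + K$
$P = -61122$
$\frac{1}{j{\left(257,248 \right)} + P} = \frac{1}{\left(-2 + 257\right) - 61122} = \frac{1}{255 - 61122} = \frac{1}{-60867} = - \frac{1}{60867}$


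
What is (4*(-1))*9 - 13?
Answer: -49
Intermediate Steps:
(4*(-1))*9 - 13 = -4*9 - 13 = -36 - 13 = -49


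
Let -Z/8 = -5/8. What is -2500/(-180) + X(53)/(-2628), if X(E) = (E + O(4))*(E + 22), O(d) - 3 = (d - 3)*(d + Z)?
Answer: 31625/2628 ≈ 12.034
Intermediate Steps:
Z = 5 (Z = -(-40)/8 = -8*(-5/8) = 5)
O(d) = 3 + (-3 + d)*(5 + d) (O(d) = 3 + (d - 3)*(d + 5) = 3 + (-3 + d)*(5 + d))
X(E) = (12 + E)*(22 + E) (X(E) = (E + (-12 + 4**2 + 2*4))*(E + 22) = (E + (-12 + 16 + 8))*(22 + E) = (E + 12)*(22 + E) = (12 + E)*(22 + E))
-2500/(-180) + X(53)/(-2628) = -2500/(-180) + (264 + 53**2 + 34*53)/(-2628) = -2500*(-1/180) + (264 + 2809 + 1802)*(-1/2628) = 125/9 + 4875*(-1/2628) = 125/9 - 1625/876 = 31625/2628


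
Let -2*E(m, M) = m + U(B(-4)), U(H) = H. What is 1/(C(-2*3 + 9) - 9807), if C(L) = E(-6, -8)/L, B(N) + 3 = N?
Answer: -6/58829 ≈ -0.00010199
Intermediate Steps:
B(N) = -3 + N
E(m, M) = 7/2 - m/2 (E(m, M) = -(m + (-3 - 4))/2 = -(m - 7)/2 = -(-7 + m)/2 = 7/2 - m/2)
C(L) = 13/(2*L) (C(L) = (7/2 - ½*(-6))/L = (7/2 + 3)/L = 13/(2*L))
1/(C(-2*3 + 9) - 9807) = 1/(13/(2*(-2*3 + 9)) - 9807) = 1/(13/(2*(-6 + 9)) - 9807) = 1/((13/2)/3 - 9807) = 1/((13/2)*(⅓) - 9807) = 1/(13/6 - 9807) = 1/(-58829/6) = -6/58829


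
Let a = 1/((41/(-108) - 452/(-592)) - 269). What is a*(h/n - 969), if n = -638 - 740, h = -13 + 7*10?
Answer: 1334003661/369782855 ≈ 3.6075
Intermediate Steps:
h = 57 (h = -13 + 70 = 57)
a = -1998/536695 (a = 1/((41*(-1/108) - 452*(-1/592)) - 269) = 1/((-41/108 + 113/148) - 269) = 1/(767/1998 - 269) = 1/(-536695/1998) = -1998/536695 ≈ -0.0037228)
n = -1378
a*(h/n - 969) = -1998*(57/(-1378) - 969)/536695 = -1998*(57*(-1/1378) - 969)/536695 = -1998*(-57/1378 - 969)/536695 = -1998/536695*(-1335339/1378) = 1334003661/369782855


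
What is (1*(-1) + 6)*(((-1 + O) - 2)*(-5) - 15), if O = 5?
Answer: -125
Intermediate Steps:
(1*(-1) + 6)*(((-1 + O) - 2)*(-5) - 15) = (1*(-1) + 6)*(((-1 + 5) - 2)*(-5) - 15) = (-1 + 6)*((4 - 2)*(-5) - 15) = 5*(2*(-5) - 15) = 5*(-10 - 15) = 5*(-25) = -125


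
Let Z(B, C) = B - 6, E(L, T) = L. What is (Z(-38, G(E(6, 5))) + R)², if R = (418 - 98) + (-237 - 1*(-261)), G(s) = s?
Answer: 90000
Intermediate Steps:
Z(B, C) = -6 + B
R = 344 (R = 320 + (-237 + 261) = 320 + 24 = 344)
(Z(-38, G(E(6, 5))) + R)² = ((-6 - 38) + 344)² = (-44 + 344)² = 300² = 90000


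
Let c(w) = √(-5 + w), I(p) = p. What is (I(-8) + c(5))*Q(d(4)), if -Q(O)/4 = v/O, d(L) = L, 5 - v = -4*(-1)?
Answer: 8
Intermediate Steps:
v = 1 (v = 5 - (-4)*(-1) = 5 - 1*4 = 5 - 4 = 1)
Q(O) = -4/O
(I(-8) + c(5))*Q(d(4)) = (-8 + √(-5 + 5))*(-4/4) = (-8 + √0)*(-4*¼) = (-8 + 0)*(-1) = -8*(-1) = 8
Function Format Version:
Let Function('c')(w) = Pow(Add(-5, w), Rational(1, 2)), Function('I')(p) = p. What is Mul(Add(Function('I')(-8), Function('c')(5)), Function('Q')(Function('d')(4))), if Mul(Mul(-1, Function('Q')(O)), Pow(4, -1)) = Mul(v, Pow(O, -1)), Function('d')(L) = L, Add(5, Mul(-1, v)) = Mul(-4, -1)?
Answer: 8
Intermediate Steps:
v = 1 (v = Add(5, Mul(-1, Mul(-4, -1))) = Add(5, Mul(-1, 4)) = Add(5, -4) = 1)
Function('Q')(O) = Mul(-4, Pow(O, -1)) (Function('Q')(O) = Mul(-4, Mul(1, Pow(O, -1))) = Mul(-4, Pow(O, -1)))
Mul(Add(Function('I')(-8), Function('c')(5)), Function('Q')(Function('d')(4))) = Mul(Add(-8, Pow(Add(-5, 5), Rational(1, 2))), Mul(-4, Pow(4, -1))) = Mul(Add(-8, Pow(0, Rational(1, 2))), Mul(-4, Rational(1, 4))) = Mul(Add(-8, 0), -1) = Mul(-8, -1) = 8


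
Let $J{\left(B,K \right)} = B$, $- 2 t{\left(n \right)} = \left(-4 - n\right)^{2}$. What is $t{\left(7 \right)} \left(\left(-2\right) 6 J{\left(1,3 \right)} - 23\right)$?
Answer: $\frac{4235}{2} \approx 2117.5$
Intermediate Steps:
$t{\left(n \right)} = - \frac{\left(-4 - n\right)^{2}}{2}$
$t{\left(7 \right)} \left(\left(-2\right) 6 J{\left(1,3 \right)} - 23\right) = - \frac{\left(4 + 7\right)^{2}}{2} \left(\left(-2\right) 6 \cdot 1 - 23\right) = - \frac{11^{2}}{2} \left(\left(-12\right) 1 - 23\right) = \left(- \frac{1}{2}\right) 121 \left(-12 - 23\right) = \left(- \frac{121}{2}\right) \left(-35\right) = \frac{4235}{2}$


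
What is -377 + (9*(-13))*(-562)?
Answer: 65377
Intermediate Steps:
-377 + (9*(-13))*(-562) = -377 - 117*(-562) = -377 + 65754 = 65377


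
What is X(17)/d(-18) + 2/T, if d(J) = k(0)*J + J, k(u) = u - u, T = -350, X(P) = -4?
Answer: 341/1575 ≈ 0.21651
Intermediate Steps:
k(u) = 0
d(J) = J (d(J) = 0*J + J = 0 + J = J)
X(17)/d(-18) + 2/T = -4/(-18) + 2/(-350) = -4*(-1/18) + 2*(-1/350) = 2/9 - 1/175 = 341/1575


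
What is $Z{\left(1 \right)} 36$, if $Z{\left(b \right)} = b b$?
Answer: $36$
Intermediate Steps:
$Z{\left(b \right)} = b^{2}$
$Z{\left(1 \right)} 36 = 1^{2} \cdot 36 = 1 \cdot 36 = 36$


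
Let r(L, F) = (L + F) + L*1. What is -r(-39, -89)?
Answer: 167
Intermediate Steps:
r(L, F) = F + 2*L (r(L, F) = (F + L) + L = F + 2*L)
-r(-39, -89) = -(-89 + 2*(-39)) = -(-89 - 78) = -1*(-167) = 167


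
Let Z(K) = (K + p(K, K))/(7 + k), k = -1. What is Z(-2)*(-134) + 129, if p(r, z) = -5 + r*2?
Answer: 1124/3 ≈ 374.67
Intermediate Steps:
p(r, z) = -5 + 2*r
Z(K) = -⅚ + K/2 (Z(K) = (K + (-5 + 2*K))/(7 - 1) = (-5 + 3*K)/6 = (-5 + 3*K)*(⅙) = -⅚ + K/2)
Z(-2)*(-134) + 129 = (-⅚ + (½)*(-2))*(-134) + 129 = (-⅚ - 1)*(-134) + 129 = -11/6*(-134) + 129 = 737/3 + 129 = 1124/3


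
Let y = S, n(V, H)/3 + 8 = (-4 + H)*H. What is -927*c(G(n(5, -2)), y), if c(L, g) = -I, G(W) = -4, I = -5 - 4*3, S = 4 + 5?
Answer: -15759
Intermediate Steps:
n(V, H) = -24 + 3*H*(-4 + H) (n(V, H) = -24 + 3*((-4 + H)*H) = -24 + 3*(H*(-4 + H)) = -24 + 3*H*(-4 + H))
S = 9
y = 9
I = -17 (I = -5 - 12 = -17)
c(L, g) = 17 (c(L, g) = -1*(-17) = 17)
-927*c(G(n(5, -2)), y) = -927*17 = -15759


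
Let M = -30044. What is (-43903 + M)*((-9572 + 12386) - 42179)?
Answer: 2910923655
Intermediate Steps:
(-43903 + M)*((-9572 + 12386) - 42179) = (-43903 - 30044)*((-9572 + 12386) - 42179) = -73947*(2814 - 42179) = -73947*(-39365) = 2910923655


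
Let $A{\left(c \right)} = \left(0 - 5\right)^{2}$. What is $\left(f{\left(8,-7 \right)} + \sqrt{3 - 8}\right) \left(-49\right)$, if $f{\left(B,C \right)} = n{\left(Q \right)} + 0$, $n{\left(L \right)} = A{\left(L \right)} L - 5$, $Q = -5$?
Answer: $6370 - 49 i \sqrt{5} \approx 6370.0 - 109.57 i$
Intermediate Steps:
$A{\left(c \right)} = 25$ ($A{\left(c \right)} = \left(-5\right)^{2} = 25$)
$n{\left(L \right)} = -5 + 25 L$ ($n{\left(L \right)} = 25 L - 5 = -5 + 25 L$)
$f{\left(B,C \right)} = -130$ ($f{\left(B,C \right)} = \left(-5 + 25 \left(-5\right)\right) + 0 = \left(-5 - 125\right) + 0 = -130 + 0 = -130$)
$\left(f{\left(8,-7 \right)} + \sqrt{3 - 8}\right) \left(-49\right) = \left(-130 + \sqrt{3 - 8}\right) \left(-49\right) = \left(-130 + \sqrt{-5}\right) \left(-49\right) = \left(-130 + i \sqrt{5}\right) \left(-49\right) = 6370 - 49 i \sqrt{5}$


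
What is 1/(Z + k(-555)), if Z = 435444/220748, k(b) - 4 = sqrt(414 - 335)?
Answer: -18190131883/131960699670 + 3045604969*sqrt(79)/131960699670 ≈ 0.067291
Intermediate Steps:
k(b) = 4 + sqrt(79) (k(b) = 4 + sqrt(414 - 335) = 4 + sqrt(79))
Z = 108861/55187 (Z = 435444*(1/220748) = 108861/55187 ≈ 1.9726)
1/(Z + k(-555)) = 1/(108861/55187 + (4 + sqrt(79))) = 1/(329609/55187 + sqrt(79))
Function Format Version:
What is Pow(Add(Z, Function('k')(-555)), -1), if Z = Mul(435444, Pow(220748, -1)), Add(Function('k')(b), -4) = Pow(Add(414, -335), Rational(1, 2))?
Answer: Add(Rational(-18190131883, 131960699670), Mul(Rational(3045604969, 131960699670), Pow(79, Rational(1, 2)))) ≈ 0.067291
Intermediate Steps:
Function('k')(b) = Add(4, Pow(79, Rational(1, 2))) (Function('k')(b) = Add(4, Pow(Add(414, -335), Rational(1, 2))) = Add(4, Pow(79, Rational(1, 2))))
Z = Rational(108861, 55187) (Z = Mul(435444, Rational(1, 220748)) = Rational(108861, 55187) ≈ 1.9726)
Pow(Add(Z, Function('k')(-555)), -1) = Pow(Add(Rational(108861, 55187), Add(4, Pow(79, Rational(1, 2)))), -1) = Pow(Add(Rational(329609, 55187), Pow(79, Rational(1, 2))), -1)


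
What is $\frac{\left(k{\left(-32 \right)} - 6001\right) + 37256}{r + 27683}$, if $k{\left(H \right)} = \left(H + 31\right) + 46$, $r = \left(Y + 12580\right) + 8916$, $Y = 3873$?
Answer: $\frac{7825}{13263} \approx 0.58999$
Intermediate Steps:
$r = 25369$ ($r = \left(3873 + 12580\right) + 8916 = 16453 + 8916 = 25369$)
$k{\left(H \right)} = 77 + H$ ($k{\left(H \right)} = \left(31 + H\right) + 46 = 77 + H$)
$\frac{\left(k{\left(-32 \right)} - 6001\right) + 37256}{r + 27683} = \frac{\left(\left(77 - 32\right) - 6001\right) + 37256}{25369 + 27683} = \frac{\left(45 - 6001\right) + 37256}{53052} = \left(-5956 + 37256\right) \frac{1}{53052} = 31300 \cdot \frac{1}{53052} = \frac{7825}{13263}$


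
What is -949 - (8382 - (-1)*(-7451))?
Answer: -1880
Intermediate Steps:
-949 - (8382 - (-1)*(-7451)) = -949 - (8382 - 1*7451) = -949 - (8382 - 7451) = -949 - 1*931 = -949 - 931 = -1880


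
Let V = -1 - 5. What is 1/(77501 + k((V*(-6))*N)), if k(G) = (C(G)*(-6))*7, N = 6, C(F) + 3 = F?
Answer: 1/68555 ≈ 1.4587e-5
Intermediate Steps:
C(F) = -3 + F
V = -6
k(G) = 126 - 42*G (k(G) = ((-3 + G)*(-6))*7 = (18 - 6*G)*7 = 126 - 42*G)
1/(77501 + k((V*(-6))*N)) = 1/(77501 + (126 - 42*(-6*(-6))*6)) = 1/(77501 + (126 - 1512*6)) = 1/(77501 + (126 - 42*216)) = 1/(77501 + (126 - 9072)) = 1/(77501 - 8946) = 1/68555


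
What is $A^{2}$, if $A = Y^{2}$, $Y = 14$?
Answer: $38416$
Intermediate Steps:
$A = 196$ ($A = 14^{2} = 196$)
$A^{2} = 196^{2} = 38416$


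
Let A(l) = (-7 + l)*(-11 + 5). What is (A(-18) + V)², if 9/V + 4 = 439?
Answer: 473193009/21025 ≈ 22506.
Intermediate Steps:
V = 3/145 (V = 9/(-4 + 439) = 9/435 = 9*(1/435) = 3/145 ≈ 0.020690)
A(l) = 42 - 6*l (A(l) = (-7 + l)*(-6) = 42 - 6*l)
(A(-18) + V)² = ((42 - 6*(-18)) + 3/145)² = ((42 + 108) + 3/145)² = (150 + 3/145)² = (21753/145)² = 473193009/21025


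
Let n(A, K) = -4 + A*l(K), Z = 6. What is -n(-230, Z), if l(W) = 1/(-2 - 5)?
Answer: -202/7 ≈ -28.857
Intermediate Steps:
l(W) = -1/7 (l(W) = 1/(-7) = -1/7)
n(A, K) = -4 - A/7 (n(A, K) = -4 + A*(-1/7) = -4 - A/7)
-n(-230, Z) = -(-4 - 1/7*(-230)) = -(-4 + 230/7) = -1*202/7 = -202/7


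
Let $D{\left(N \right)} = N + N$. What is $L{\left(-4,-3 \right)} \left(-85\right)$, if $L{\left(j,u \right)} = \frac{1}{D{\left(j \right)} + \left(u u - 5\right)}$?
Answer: $\frac{85}{4} \approx 21.25$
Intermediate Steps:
$D{\left(N \right)} = 2 N$
$L{\left(j,u \right)} = \frac{1}{-5 + u^{2} + 2 j}$ ($L{\left(j,u \right)} = \frac{1}{2 j + \left(u u - 5\right)} = \frac{1}{2 j + \left(u^{2} - 5\right)} = \frac{1}{2 j + \left(-5 + u^{2}\right)} = \frac{1}{-5 + u^{2} + 2 j}$)
$L{\left(-4,-3 \right)} \left(-85\right) = \frac{1}{-5 + \left(-3\right)^{2} + 2 \left(-4\right)} \left(-85\right) = \frac{1}{-5 + 9 - 8} \left(-85\right) = \frac{1}{-4} \left(-85\right) = \left(- \frac{1}{4}\right) \left(-85\right) = \frac{85}{4}$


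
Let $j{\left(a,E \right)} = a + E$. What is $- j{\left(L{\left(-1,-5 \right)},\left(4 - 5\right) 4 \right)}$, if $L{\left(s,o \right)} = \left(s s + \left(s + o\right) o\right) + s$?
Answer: $-26$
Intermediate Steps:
$L{\left(s,o \right)} = s + s^{2} + o \left(o + s\right)$ ($L{\left(s,o \right)} = \left(s^{2} + \left(o + s\right) o\right) + s = \left(s^{2} + o \left(o + s\right)\right) + s = s + s^{2} + o \left(o + s\right)$)
$j{\left(a,E \right)} = E + a$
$- j{\left(L{\left(-1,-5 \right)},\left(4 - 5\right) 4 \right)} = - (\left(4 - 5\right) 4 + \left(-1 + \left(-5\right)^{2} + \left(-1\right)^{2} - -5\right)) = - (\left(-1\right) 4 + \left(-1 + 25 + 1 + 5\right)) = - (-4 + 30) = \left(-1\right) 26 = -26$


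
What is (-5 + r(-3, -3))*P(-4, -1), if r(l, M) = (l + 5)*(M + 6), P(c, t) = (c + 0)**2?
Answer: 16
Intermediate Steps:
P(c, t) = c**2
r(l, M) = (5 + l)*(6 + M)
(-5 + r(-3, -3))*P(-4, -1) = (-5 + (30 + 5*(-3) + 6*(-3) - 3*(-3)))*(-4)**2 = (-5 + (30 - 15 - 18 + 9))*16 = (-5 + 6)*16 = 1*16 = 16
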